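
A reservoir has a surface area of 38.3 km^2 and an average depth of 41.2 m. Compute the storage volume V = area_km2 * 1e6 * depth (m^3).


V = 38.3 * 1e6 * 41.2 = 1.5780e+09 m^3


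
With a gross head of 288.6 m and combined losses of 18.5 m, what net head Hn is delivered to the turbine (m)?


Hn = 288.6 - 18.5 = 270.1000 m


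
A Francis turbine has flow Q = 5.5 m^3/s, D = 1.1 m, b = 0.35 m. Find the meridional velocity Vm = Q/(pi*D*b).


Vm = 5.5 / (pi * 1.1 * 0.35) = 4.5473 m/s


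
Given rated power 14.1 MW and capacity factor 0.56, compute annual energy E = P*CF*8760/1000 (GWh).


E = 14.1 * 0.56 * 8760 / 1000 = 69.1690 GWh


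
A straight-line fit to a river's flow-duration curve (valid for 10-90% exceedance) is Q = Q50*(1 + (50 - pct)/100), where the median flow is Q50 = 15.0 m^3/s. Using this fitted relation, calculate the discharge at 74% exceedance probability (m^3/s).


Q = 15.0 * (1 + (50 - 74)/100) = 11.4000 m^3/s


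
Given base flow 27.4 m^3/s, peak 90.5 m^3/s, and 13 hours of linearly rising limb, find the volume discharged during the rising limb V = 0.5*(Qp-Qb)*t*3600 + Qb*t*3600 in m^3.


V = 0.5*(90.5 - 27.4)*13*3600 + 27.4*13*3600 = 2.7589e+06 m^3


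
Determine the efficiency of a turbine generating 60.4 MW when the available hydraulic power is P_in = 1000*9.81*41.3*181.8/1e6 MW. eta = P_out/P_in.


P_in = 1000 * 9.81 * 41.3 * 181.8 / 1e6 = 73.6568 MW
eta = 60.4 / 73.6568 = 0.8200


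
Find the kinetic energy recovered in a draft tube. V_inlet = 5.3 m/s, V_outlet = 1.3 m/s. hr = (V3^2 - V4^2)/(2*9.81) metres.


hr = (5.3^2 - 1.3^2) / (2*9.81) = 1.3456 m


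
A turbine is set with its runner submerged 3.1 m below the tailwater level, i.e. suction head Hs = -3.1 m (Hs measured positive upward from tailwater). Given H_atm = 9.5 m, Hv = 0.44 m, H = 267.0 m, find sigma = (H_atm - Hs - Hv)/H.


sigma = (9.5 - (-3.1) - 0.44) / 267.0 = 0.0455


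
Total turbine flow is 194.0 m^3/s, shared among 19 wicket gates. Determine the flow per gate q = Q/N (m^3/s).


q = 194.0 / 19 = 10.2105 m^3/s


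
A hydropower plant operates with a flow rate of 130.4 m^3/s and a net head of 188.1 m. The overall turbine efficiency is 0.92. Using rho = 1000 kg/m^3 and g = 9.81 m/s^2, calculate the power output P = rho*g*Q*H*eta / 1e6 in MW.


P = 1000 * 9.81 * 130.4 * 188.1 * 0.92 / 1e6 = 221.3723 MW


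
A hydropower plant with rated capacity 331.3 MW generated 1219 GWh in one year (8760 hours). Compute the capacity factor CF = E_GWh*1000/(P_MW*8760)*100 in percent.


CF = 1219 * 1000 / (331.3 * 8760) * 100 = 42.0028 %


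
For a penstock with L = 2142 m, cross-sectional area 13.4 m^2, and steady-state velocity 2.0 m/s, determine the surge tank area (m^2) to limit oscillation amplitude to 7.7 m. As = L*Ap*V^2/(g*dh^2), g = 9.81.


As = 2142 * 13.4 * 2.0^2 / (9.81 * 7.7^2) = 197.3939 m^2


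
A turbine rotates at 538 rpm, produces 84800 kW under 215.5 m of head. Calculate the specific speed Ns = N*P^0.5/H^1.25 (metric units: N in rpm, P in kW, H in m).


Ns = 538 * 84800^0.5 / 215.5^1.25 = 189.7453


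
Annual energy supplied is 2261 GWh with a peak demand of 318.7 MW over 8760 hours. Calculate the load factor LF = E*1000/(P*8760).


LF = 2261 * 1000 / (318.7 * 8760) = 0.8099


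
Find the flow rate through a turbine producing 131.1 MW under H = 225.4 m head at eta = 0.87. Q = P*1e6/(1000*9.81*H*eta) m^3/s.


Q = 131.1 * 1e6 / (1000 * 9.81 * 225.4 * 0.87) = 68.1492 m^3/s


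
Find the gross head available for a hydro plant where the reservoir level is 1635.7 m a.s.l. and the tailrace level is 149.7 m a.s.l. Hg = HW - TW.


Hg = 1635.7 - 149.7 = 1486.0000 m


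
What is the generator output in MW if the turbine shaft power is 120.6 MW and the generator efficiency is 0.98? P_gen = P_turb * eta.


P_gen = 120.6 * 0.98 = 118.1880 MW


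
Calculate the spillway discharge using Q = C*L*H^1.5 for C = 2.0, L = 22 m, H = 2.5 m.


Q = 2.0 * 22 * 2.5^1.5 = 173.9253 m^3/s


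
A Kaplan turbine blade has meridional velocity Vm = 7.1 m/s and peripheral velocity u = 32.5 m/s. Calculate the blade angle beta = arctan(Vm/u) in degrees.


beta = arctan(7.1 / 32.5) = 12.3233 degrees


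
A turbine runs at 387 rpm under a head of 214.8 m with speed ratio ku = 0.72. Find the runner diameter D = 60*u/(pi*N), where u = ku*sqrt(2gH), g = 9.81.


u = 0.72 * sqrt(2*9.81*214.8) = 46.7411 m/s
D = 60 * 46.7411 / (pi * 387) = 2.3067 m


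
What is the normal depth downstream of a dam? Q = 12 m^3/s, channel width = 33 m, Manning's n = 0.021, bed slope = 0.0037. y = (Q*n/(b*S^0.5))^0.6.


y = (12 * 0.021 / (33 * 0.0037^0.5))^0.6 = 0.2879 m


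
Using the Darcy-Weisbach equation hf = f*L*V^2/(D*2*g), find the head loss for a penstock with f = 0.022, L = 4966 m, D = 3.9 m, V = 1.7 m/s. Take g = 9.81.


hf = 0.022 * 4966 * 1.7^2 / (3.9 * 2 * 9.81) = 4.1263 m


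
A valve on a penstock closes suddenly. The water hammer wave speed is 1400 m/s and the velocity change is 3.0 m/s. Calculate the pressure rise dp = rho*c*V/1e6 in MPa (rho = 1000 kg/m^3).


dp = 1000 * 1400 * 3.0 / 1e6 = 4.2000 MPa


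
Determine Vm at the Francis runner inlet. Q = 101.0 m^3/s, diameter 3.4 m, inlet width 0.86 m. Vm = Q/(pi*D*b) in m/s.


Vm = 101.0 / (pi * 3.4 * 0.86) = 10.9950 m/s


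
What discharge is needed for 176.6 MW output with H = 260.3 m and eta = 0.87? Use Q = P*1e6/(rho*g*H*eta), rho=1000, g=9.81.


Q = 176.6 * 1e6 / (1000 * 9.81 * 260.3 * 0.87) = 79.4929 m^3/s


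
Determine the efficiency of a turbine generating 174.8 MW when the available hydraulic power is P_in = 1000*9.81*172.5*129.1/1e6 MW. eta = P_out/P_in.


P_in = 1000 * 9.81 * 172.5 * 129.1 / 1e6 = 218.4662 MW
eta = 174.8 / 218.4662 = 0.8001


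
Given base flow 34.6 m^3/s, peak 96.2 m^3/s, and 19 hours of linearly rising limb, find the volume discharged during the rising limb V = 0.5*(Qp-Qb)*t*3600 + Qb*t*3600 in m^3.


V = 0.5*(96.2 - 34.6)*19*3600 + 34.6*19*3600 = 4.4734e+06 m^3


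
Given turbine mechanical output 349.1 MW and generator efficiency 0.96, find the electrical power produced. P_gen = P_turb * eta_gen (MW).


P_gen = 349.1 * 0.96 = 335.1360 MW


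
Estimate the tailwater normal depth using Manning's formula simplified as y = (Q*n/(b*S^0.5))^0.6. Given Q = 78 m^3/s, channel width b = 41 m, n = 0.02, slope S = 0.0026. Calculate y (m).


y = (78 * 0.02 / (41 * 0.0026^0.5))^0.6 = 0.8389 m


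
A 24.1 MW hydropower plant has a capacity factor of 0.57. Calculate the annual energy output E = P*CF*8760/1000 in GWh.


E = 24.1 * 0.57 * 8760 / 1000 = 120.3361 GWh


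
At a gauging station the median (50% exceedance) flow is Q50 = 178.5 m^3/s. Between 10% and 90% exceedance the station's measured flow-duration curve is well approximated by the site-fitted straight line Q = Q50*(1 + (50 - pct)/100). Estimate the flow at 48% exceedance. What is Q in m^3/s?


Q = 178.5 * (1 + (50 - 48)/100) = 182.0700 m^3/s


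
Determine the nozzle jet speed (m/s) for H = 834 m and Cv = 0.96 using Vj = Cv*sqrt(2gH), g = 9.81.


Vj = 0.96 * sqrt(2*9.81*834) = 122.8015 m/s


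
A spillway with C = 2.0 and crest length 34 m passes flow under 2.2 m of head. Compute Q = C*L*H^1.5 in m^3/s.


Q = 2.0 * 34 * 2.2^1.5 = 221.8927 m^3/s


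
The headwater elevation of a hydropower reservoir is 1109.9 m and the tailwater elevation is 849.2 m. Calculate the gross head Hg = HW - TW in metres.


Hg = 1109.9 - 849.2 = 260.7000 m


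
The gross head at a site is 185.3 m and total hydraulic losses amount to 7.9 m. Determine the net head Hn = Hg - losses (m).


Hn = 185.3 - 7.9 = 177.4000 m


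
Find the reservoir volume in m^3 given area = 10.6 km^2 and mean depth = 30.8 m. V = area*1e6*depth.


V = 10.6 * 1e6 * 30.8 = 3.2648e+08 m^3


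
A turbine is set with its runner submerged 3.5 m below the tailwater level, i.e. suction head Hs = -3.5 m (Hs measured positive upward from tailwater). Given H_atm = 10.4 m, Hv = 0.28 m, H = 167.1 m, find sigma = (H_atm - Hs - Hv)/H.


sigma = (10.4 - (-3.5) - 0.28) / 167.1 = 0.0815


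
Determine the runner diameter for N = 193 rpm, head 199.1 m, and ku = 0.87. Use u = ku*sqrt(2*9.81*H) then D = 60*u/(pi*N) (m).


u = 0.87 * sqrt(2*9.81*199.1) = 54.3756 m/s
D = 60 * 54.3756 / (pi * 193) = 5.3808 m


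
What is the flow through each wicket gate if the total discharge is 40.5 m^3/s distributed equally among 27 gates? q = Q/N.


q = 40.5 / 27 = 1.5000 m^3/s


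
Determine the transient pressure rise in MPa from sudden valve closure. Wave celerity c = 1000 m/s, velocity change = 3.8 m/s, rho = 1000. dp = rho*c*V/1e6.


dp = 1000 * 1000 * 3.8 / 1e6 = 3.8000 MPa


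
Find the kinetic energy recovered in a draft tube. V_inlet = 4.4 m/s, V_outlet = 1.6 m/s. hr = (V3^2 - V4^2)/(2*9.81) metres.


hr = (4.4^2 - 1.6^2) / (2*9.81) = 0.8563 m


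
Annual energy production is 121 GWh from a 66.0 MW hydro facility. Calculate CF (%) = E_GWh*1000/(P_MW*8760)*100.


CF = 121 * 1000 / (66.0 * 8760) * 100 = 20.9285 %


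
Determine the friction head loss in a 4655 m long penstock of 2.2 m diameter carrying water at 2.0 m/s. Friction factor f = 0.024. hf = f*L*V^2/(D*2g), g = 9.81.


hf = 0.024 * 4655 * 2.0^2 / (2.2 * 2 * 9.81) = 10.3531 m


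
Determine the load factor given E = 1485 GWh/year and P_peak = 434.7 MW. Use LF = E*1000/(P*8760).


LF = 1485 * 1000 / (434.7 * 8760) = 0.3900


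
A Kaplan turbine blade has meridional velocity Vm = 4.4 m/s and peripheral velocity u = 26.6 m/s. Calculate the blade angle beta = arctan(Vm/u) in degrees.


beta = arctan(4.4 / 26.6) = 9.3924 degrees


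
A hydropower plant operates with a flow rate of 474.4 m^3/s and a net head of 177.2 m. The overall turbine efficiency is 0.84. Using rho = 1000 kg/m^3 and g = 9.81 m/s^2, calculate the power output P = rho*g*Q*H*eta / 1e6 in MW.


P = 1000 * 9.81 * 474.4 * 177.2 * 0.84 / 1e6 = 692.7183 MW


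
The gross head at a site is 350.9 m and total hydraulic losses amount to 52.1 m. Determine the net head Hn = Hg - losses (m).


Hn = 350.9 - 52.1 = 298.8000 m


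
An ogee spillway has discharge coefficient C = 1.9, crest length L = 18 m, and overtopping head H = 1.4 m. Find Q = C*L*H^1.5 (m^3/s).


Q = 1.9 * 18 * 1.4^1.5 = 56.6524 m^3/s


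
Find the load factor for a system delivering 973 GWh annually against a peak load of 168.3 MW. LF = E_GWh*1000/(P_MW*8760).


LF = 973 * 1000 / (168.3 * 8760) = 0.6600


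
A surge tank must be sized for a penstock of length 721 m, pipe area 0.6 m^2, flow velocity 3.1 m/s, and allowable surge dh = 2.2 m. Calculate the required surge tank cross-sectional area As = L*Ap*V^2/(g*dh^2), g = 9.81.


As = 721 * 0.6 * 3.1^2 / (9.81 * 2.2^2) = 87.5579 m^2


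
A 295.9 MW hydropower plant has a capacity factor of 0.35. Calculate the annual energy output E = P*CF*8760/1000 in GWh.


E = 295.9 * 0.35 * 8760 / 1000 = 907.2294 GWh


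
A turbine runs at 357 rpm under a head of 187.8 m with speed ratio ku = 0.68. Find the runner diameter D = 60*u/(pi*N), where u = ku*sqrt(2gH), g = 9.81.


u = 0.68 * sqrt(2*9.81*187.8) = 41.2768 m/s
D = 60 * 41.2768 / (pi * 357) = 2.2082 m


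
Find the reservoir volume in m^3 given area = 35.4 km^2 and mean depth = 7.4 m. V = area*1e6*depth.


V = 35.4 * 1e6 * 7.4 = 2.6196e+08 m^3


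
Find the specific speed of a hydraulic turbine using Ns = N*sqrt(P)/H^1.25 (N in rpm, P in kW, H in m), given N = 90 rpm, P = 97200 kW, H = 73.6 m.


Ns = 90 * 97200^0.5 / 73.6^1.25 = 130.1602


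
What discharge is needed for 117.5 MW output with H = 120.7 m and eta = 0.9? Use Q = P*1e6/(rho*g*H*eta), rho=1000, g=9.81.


Q = 117.5 * 1e6 / (1000 * 9.81 * 120.7 * 0.9) = 110.2603 m^3/s


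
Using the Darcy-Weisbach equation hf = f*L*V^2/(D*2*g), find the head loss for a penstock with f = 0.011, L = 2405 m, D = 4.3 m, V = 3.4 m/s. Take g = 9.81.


hf = 0.011 * 2405 * 3.4^2 / (4.3 * 2 * 9.81) = 3.6249 m


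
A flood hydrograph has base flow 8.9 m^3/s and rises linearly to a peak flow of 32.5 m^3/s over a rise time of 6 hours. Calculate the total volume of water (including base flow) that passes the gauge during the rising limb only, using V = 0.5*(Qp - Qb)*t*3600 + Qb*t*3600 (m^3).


V = 0.5*(32.5 - 8.9)*6*3600 + 8.9*6*3600 = 447120.0000 m^3


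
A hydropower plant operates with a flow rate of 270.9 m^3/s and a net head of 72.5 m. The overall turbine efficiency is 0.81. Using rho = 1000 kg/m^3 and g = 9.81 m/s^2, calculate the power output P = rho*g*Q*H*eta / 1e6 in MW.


P = 1000 * 9.81 * 270.9 * 72.5 * 0.81 / 1e6 = 156.0634 MW


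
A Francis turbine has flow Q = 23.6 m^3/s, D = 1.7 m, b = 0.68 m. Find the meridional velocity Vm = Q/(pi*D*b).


Vm = 23.6 / (pi * 1.7 * 0.68) = 6.4984 m/s


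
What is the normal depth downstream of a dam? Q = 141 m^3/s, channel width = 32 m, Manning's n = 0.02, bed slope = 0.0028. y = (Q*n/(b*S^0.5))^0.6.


y = (141 * 0.02 / (32 * 0.0028^0.5))^0.6 = 1.3580 m


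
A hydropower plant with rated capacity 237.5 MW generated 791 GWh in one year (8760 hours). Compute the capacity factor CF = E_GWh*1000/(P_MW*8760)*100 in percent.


CF = 791 * 1000 / (237.5 * 8760) * 100 = 38.0197 %


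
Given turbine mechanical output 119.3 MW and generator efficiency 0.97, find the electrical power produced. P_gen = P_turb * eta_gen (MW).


P_gen = 119.3 * 0.97 = 115.7210 MW


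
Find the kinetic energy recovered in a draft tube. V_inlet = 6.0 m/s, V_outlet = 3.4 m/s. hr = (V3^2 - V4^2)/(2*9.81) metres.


hr = (6.0^2 - 3.4^2) / (2*9.81) = 1.2457 m


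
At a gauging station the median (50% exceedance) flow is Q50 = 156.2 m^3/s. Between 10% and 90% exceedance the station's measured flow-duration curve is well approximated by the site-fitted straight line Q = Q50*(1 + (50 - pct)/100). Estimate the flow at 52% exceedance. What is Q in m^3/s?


Q = 156.2 * (1 + (50 - 52)/100) = 153.0760 m^3/s


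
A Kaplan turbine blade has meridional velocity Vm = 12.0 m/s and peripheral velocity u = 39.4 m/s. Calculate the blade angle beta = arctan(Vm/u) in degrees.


beta = arctan(12.0 / 39.4) = 16.9391 degrees


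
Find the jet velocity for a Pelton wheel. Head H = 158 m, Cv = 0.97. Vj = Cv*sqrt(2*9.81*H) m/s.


Vj = 0.97 * sqrt(2*9.81*158) = 54.0070 m/s


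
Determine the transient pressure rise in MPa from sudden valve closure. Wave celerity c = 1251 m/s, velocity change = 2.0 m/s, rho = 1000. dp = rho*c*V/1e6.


dp = 1000 * 1251 * 2.0 / 1e6 = 2.5020 MPa


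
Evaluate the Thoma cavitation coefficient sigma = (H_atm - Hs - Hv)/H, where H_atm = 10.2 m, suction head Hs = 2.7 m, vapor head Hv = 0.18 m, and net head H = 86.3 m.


sigma = (10.2 - 2.7 - 0.18) / 86.3 = 0.0848


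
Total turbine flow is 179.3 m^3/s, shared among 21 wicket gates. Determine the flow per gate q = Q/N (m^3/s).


q = 179.3 / 21 = 8.5381 m^3/s


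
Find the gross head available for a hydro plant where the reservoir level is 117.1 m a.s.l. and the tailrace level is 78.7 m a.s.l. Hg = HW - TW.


Hg = 117.1 - 78.7 = 38.4000 m


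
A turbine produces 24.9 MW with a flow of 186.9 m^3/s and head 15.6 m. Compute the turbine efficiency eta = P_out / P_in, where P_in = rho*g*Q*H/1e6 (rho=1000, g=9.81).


P_in = 1000 * 9.81 * 186.9 * 15.6 / 1e6 = 28.6024 MW
eta = 24.9 / 28.6024 = 0.8706


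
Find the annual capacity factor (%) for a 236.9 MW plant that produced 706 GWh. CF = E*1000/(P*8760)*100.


CF = 706 * 1000 / (236.9 * 8760) * 100 = 34.0201 %


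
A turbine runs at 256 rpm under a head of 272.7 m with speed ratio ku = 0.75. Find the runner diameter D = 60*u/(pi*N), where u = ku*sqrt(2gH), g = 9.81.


u = 0.75 * sqrt(2*9.81*272.7) = 54.8597 m/s
D = 60 * 54.8597 / (pi * 256) = 4.0927 m


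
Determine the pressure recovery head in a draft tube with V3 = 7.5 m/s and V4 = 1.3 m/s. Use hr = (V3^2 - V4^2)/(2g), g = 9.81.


hr = (7.5^2 - 1.3^2) / (2*9.81) = 2.7808 m


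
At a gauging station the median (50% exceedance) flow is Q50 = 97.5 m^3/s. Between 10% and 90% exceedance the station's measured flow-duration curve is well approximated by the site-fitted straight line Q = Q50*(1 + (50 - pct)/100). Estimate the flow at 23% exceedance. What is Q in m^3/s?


Q = 97.5 * (1 + (50 - 23)/100) = 123.8250 m^3/s


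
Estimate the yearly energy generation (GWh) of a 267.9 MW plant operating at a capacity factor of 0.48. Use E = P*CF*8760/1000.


E = 267.9 * 0.48 * 8760 / 1000 = 1126.4659 GWh


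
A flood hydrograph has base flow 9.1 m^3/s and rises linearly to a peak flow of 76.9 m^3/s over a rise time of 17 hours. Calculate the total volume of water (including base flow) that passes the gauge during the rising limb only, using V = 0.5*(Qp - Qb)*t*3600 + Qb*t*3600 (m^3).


V = 0.5*(76.9 - 9.1)*17*3600 + 9.1*17*3600 = 2.6316e+06 m^3


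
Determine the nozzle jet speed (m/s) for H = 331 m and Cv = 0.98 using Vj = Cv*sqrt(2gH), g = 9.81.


Vj = 0.98 * sqrt(2*9.81*331) = 78.9750 m/s


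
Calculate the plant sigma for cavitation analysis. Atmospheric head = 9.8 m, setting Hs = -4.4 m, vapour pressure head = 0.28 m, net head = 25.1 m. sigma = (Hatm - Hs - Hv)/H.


sigma = (9.8 - (-4.4) - 0.28) / 25.1 = 0.5546


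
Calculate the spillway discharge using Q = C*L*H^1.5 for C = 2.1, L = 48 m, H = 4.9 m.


Q = 2.1 * 48 * 4.9^1.5 = 1093.3385 m^3/s


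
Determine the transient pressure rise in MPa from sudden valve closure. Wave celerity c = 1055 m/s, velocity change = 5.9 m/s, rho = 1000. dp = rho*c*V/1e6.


dp = 1000 * 1055 * 5.9 / 1e6 = 6.2245 MPa


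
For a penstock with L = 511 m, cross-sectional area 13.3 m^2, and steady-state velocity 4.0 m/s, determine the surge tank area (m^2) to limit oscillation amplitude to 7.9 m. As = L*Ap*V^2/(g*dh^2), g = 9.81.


As = 511 * 13.3 * 4.0^2 / (9.81 * 7.9^2) = 177.6108 m^2


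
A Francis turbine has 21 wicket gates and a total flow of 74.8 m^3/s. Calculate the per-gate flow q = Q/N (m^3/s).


q = 74.8 / 21 = 3.5619 m^3/s


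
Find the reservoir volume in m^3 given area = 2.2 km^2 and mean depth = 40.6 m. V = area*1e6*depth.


V = 2.2 * 1e6 * 40.6 = 8.9320e+07 m^3


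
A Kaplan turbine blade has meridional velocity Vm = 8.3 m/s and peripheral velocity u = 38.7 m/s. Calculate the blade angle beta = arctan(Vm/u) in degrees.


beta = arctan(8.3 / 38.7) = 12.1049 degrees


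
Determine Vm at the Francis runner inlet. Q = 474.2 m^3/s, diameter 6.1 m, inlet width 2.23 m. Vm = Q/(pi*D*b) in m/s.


Vm = 474.2 / (pi * 6.1 * 2.23) = 11.0963 m/s


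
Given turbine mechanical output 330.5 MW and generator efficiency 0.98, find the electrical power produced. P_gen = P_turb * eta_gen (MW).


P_gen = 330.5 * 0.98 = 323.8900 MW


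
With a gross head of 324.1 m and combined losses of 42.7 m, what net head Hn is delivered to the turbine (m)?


Hn = 324.1 - 42.7 = 281.4000 m


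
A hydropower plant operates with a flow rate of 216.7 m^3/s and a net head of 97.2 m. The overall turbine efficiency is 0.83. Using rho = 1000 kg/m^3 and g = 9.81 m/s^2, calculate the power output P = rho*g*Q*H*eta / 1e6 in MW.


P = 1000 * 9.81 * 216.7 * 97.2 * 0.83 / 1e6 = 171.5032 MW


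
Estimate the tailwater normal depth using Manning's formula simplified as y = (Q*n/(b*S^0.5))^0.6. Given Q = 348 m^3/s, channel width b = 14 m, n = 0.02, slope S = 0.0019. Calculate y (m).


y = (348 * 0.02 / (14 * 0.0019^0.5))^0.6 = 4.3079 m


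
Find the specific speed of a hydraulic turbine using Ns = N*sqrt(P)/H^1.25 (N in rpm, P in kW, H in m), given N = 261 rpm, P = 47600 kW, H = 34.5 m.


Ns = 261 * 47600^0.5 / 34.5^1.25 = 681.0361


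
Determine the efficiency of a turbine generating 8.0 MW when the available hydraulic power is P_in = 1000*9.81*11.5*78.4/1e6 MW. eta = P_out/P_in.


P_in = 1000 * 9.81 * 11.5 * 78.4 / 1e6 = 8.8447 MW
eta = 8.0 / 8.8447 = 0.9045


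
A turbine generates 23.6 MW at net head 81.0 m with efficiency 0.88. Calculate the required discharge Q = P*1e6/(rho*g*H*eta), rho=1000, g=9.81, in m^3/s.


Q = 23.6 * 1e6 / (1000 * 9.81 * 81.0 * 0.88) = 33.7501 m^3/s


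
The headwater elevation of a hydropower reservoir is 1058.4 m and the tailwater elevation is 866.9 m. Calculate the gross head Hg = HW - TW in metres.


Hg = 1058.4 - 866.9 = 191.5000 m


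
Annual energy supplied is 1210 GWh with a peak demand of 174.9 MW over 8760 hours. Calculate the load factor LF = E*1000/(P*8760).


LF = 1210 * 1000 / (174.9 * 8760) = 0.7898


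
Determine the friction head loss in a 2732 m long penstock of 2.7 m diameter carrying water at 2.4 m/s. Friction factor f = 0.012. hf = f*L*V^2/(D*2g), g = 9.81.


hf = 0.012 * 2732 * 2.4^2 / (2.7 * 2 * 9.81) = 3.5647 m


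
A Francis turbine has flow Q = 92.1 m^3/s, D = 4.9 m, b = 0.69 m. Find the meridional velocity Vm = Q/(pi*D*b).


Vm = 92.1 / (pi * 4.9 * 0.69) = 8.6709 m/s


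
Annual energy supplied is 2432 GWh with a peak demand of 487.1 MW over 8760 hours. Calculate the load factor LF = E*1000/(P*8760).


LF = 2432 * 1000 / (487.1 * 8760) = 0.5700


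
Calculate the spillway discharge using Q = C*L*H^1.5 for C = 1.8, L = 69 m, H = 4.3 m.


Q = 1.8 * 69 * 4.3^1.5 = 1107.4504 m^3/s


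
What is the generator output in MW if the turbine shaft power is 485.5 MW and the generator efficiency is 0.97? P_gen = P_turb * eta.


P_gen = 485.5 * 0.97 = 470.9350 MW


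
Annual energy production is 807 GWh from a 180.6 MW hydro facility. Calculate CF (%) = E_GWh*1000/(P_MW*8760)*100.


CF = 807 * 1000 / (180.6 * 8760) * 100 = 51.0096 %


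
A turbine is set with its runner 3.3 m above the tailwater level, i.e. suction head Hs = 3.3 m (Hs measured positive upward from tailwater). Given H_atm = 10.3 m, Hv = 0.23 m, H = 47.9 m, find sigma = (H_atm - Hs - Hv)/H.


sigma = (10.3 - 3.3 - 0.23) / 47.9 = 0.1413


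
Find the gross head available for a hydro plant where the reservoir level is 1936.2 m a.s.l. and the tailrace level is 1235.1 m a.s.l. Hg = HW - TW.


Hg = 1936.2 - 1235.1 = 701.1000 m


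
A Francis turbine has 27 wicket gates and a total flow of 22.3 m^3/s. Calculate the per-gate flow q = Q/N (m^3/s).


q = 22.3 / 27 = 0.8259 m^3/s


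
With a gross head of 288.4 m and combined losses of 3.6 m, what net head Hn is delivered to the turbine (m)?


Hn = 288.4 - 3.6 = 284.8000 m


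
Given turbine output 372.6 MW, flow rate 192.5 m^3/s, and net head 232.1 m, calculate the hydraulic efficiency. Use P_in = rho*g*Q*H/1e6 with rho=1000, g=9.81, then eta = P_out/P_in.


P_in = 1000 * 9.81 * 192.5 * 232.1 / 1e6 = 438.3034 MW
eta = 372.6 / 438.3034 = 0.8501


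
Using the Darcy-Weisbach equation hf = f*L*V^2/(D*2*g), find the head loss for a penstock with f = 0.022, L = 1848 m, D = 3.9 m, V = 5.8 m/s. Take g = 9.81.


hf = 0.022 * 1848 * 5.8^2 / (3.9 * 2 * 9.81) = 17.8738 m


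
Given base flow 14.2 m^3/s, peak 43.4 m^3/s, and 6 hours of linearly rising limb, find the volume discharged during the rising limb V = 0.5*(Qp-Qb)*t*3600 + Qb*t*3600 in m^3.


V = 0.5*(43.4 - 14.2)*6*3600 + 14.2*6*3600 = 622080.0000 m^3


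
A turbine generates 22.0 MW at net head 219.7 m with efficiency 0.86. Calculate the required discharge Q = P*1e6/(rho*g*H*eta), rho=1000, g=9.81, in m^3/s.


Q = 22.0 * 1e6 / (1000 * 9.81 * 219.7 * 0.86) = 11.8693 m^3/s


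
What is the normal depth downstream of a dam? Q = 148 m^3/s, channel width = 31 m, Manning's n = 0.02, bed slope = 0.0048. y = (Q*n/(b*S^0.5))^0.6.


y = (148 * 0.02 / (31 * 0.0048^0.5))^0.6 = 1.2122 m


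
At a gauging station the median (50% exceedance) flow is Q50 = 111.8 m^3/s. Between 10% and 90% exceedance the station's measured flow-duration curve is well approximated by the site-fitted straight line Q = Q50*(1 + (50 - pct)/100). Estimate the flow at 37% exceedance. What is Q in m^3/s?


Q = 111.8 * (1 + (50 - 37)/100) = 126.3340 m^3/s


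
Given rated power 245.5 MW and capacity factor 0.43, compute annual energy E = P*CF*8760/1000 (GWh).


E = 245.5 * 0.43 * 8760 / 1000 = 924.7494 GWh


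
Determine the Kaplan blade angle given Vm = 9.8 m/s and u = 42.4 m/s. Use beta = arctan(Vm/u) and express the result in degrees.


beta = arctan(9.8 / 42.4) = 13.0144 degrees


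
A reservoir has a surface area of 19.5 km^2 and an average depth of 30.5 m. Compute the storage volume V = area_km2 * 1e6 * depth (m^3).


V = 19.5 * 1e6 * 30.5 = 5.9475e+08 m^3


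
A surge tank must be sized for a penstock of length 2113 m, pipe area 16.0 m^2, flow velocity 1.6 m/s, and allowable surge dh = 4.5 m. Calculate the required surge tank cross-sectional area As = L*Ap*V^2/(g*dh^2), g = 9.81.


As = 2113 * 16.0 * 1.6^2 / (9.81 * 4.5^2) = 435.6778 m^2


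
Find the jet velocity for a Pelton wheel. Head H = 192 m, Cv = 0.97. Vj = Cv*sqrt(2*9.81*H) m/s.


Vj = 0.97 * sqrt(2*9.81*192) = 59.5349 m/s


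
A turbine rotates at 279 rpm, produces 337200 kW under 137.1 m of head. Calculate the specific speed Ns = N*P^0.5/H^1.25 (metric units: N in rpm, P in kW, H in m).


Ns = 279 * 337200^0.5 / 137.1^1.25 = 345.3434


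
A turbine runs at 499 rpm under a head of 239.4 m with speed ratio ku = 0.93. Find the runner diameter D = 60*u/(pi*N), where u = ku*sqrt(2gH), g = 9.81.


u = 0.93 * sqrt(2*9.81*239.4) = 63.7374 m/s
D = 60 * 63.7374 / (pi * 499) = 2.4395 m


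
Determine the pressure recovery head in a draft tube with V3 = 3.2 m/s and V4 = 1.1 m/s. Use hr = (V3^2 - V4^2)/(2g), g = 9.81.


hr = (3.2^2 - 1.1^2) / (2*9.81) = 0.4602 m


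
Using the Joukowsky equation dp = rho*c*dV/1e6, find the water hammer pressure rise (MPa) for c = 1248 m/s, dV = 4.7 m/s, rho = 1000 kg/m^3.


dp = 1000 * 1248 * 4.7 / 1e6 = 5.8656 MPa


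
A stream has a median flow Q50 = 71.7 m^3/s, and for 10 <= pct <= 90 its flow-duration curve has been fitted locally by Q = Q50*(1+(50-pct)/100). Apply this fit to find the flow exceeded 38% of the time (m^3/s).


Q = 71.7 * (1 + (50 - 38)/100) = 80.3040 m^3/s


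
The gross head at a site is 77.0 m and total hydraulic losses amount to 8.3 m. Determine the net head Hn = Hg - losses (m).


Hn = 77.0 - 8.3 = 68.7000 m


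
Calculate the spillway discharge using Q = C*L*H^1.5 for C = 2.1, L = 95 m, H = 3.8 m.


Q = 2.1 * 95 * 3.8^1.5 = 1477.8090 m^3/s


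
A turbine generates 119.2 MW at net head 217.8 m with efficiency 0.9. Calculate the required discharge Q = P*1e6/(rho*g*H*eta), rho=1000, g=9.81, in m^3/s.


Q = 119.2 * 1e6 / (1000 * 9.81 * 217.8 * 0.9) = 61.9879 m^3/s


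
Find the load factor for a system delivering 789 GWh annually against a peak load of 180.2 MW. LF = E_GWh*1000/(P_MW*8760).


LF = 789 * 1000 / (180.2 * 8760) = 0.4998


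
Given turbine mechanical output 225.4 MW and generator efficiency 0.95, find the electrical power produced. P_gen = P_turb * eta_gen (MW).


P_gen = 225.4 * 0.95 = 214.1300 MW


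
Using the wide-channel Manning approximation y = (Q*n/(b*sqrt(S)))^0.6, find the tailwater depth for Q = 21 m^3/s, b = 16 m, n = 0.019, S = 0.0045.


y = (21 * 0.019 / (16 * 0.0045^0.5))^0.6 = 0.5523 m


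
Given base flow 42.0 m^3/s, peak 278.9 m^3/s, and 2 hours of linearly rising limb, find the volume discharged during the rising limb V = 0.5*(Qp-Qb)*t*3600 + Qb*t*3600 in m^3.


V = 0.5*(278.9 - 42.0)*2*3600 + 42.0*2*3600 = 1.1552e+06 m^3


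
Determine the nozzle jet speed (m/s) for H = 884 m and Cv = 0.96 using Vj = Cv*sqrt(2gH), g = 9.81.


Vj = 0.96 * sqrt(2*9.81*884) = 126.4290 m/s


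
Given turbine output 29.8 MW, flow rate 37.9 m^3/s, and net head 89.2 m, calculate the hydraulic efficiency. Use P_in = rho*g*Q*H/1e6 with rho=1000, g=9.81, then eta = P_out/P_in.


P_in = 1000 * 9.81 * 37.9 * 89.2 / 1e6 = 33.1645 MW
eta = 29.8 / 33.1645 = 0.8986


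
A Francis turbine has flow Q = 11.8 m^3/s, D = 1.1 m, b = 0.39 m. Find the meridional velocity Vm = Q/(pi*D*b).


Vm = 11.8 / (pi * 1.1 * 0.39) = 8.7554 m/s


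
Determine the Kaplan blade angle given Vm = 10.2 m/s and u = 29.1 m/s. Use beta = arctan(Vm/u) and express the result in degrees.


beta = arctan(10.2 / 29.1) = 19.3164 degrees


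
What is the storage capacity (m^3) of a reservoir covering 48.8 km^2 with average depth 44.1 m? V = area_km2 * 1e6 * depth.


V = 48.8 * 1e6 * 44.1 = 2.1521e+09 m^3


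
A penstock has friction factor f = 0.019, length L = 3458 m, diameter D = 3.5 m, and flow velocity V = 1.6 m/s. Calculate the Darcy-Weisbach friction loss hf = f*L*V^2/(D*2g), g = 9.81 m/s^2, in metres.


hf = 0.019 * 3458 * 1.6^2 / (3.5 * 2 * 9.81) = 2.4494 m


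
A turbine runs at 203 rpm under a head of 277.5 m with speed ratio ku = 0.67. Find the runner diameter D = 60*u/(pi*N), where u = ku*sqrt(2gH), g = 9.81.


u = 0.67 * sqrt(2*9.81*277.5) = 49.4374 m/s
D = 60 * 49.4374 / (pi * 203) = 4.6512 m


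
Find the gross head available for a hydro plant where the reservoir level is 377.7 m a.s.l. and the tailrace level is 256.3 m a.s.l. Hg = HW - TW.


Hg = 377.7 - 256.3 = 121.4000 m


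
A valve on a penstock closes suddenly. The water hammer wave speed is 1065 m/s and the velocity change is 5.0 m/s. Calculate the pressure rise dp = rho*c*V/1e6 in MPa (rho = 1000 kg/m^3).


dp = 1000 * 1065 * 5.0 / 1e6 = 5.3250 MPa


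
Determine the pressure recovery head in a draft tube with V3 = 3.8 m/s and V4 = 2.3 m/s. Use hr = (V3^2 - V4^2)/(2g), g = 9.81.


hr = (3.8^2 - 2.3^2) / (2*9.81) = 0.4664 m


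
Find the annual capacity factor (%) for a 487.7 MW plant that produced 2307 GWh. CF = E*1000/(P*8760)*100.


CF = 2307 * 1000 / (487.7 * 8760) * 100 = 53.9996 %


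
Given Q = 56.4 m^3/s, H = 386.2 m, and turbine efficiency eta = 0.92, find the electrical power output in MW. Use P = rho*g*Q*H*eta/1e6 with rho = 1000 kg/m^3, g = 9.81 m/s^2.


P = 1000 * 9.81 * 56.4 * 386.2 * 0.92 / 1e6 = 196.5840 MW


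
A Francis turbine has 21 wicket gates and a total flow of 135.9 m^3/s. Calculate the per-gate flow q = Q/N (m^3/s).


q = 135.9 / 21 = 6.4714 m^3/s


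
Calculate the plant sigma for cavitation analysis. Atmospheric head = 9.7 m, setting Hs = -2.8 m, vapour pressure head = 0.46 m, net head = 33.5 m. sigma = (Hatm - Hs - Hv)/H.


sigma = (9.7 - (-2.8) - 0.46) / 33.5 = 0.3594


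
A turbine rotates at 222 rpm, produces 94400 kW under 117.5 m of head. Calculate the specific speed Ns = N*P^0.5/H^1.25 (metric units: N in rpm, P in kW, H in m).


Ns = 222 * 94400^0.5 / 117.5^1.25 = 176.3160


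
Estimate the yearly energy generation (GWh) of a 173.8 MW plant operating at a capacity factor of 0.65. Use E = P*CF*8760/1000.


E = 173.8 * 0.65 * 8760 / 1000 = 989.6172 GWh


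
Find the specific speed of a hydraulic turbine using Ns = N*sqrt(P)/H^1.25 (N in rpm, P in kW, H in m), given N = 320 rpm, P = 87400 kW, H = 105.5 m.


Ns = 320 * 87400^0.5 / 105.5^1.25 = 279.7951


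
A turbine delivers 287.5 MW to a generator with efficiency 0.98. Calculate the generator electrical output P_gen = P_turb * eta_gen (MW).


P_gen = 287.5 * 0.98 = 281.7500 MW


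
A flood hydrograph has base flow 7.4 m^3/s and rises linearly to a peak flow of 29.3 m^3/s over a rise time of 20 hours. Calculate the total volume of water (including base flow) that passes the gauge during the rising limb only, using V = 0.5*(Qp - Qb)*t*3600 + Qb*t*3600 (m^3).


V = 0.5*(29.3 - 7.4)*20*3600 + 7.4*20*3600 = 1.3212e+06 m^3


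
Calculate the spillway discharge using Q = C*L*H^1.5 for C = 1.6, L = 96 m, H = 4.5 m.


Q = 1.6 * 96 * 4.5^1.5 = 1466.2566 m^3/s


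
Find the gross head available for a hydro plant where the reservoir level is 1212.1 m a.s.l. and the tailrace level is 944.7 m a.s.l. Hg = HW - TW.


Hg = 1212.1 - 944.7 = 267.4000 m


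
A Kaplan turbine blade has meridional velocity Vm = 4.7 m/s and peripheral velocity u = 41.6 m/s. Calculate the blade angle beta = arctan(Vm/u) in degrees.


beta = arctan(4.7 / 41.6) = 6.4460 degrees


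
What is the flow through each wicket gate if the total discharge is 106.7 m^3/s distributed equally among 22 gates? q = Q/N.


q = 106.7 / 22 = 4.8500 m^3/s


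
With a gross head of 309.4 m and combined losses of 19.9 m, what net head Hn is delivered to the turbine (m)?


Hn = 309.4 - 19.9 = 289.5000 m


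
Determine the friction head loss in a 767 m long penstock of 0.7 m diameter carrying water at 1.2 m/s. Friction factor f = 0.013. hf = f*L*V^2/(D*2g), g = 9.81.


hf = 0.013 * 767 * 1.2^2 / (0.7 * 2 * 9.81) = 1.0455 m


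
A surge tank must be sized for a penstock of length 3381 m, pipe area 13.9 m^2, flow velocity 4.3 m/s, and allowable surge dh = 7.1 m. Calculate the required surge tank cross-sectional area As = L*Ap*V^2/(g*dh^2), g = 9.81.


As = 3381 * 13.9 * 4.3^2 / (9.81 * 7.1^2) = 1757.1595 m^2


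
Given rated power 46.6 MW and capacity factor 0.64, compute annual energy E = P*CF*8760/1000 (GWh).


E = 46.6 * 0.64 * 8760 / 1000 = 261.2582 GWh


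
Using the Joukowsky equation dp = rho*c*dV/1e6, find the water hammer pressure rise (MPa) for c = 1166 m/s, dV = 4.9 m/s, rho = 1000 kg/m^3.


dp = 1000 * 1166 * 4.9 / 1e6 = 5.7134 MPa


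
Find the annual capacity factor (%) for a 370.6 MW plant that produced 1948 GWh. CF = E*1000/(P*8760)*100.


CF = 1948 * 1000 / (370.6 * 8760) * 100 = 60.0039 %


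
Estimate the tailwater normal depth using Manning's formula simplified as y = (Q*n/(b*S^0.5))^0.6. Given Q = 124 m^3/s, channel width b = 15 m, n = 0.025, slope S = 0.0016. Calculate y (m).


y = (124 * 0.025 / (15 * 0.0016^0.5))^0.6 = 2.6787 m


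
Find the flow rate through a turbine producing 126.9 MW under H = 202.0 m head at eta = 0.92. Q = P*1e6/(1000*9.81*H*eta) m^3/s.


Q = 126.9 * 1e6 / (1000 * 9.81 * 202.0 * 0.92) = 69.6071 m^3/s


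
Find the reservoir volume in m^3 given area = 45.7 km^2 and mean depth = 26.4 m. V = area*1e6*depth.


V = 45.7 * 1e6 * 26.4 = 1.2065e+09 m^3


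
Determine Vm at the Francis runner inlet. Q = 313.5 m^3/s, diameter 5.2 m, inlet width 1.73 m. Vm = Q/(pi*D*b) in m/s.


Vm = 313.5 / (pi * 5.2 * 1.73) = 11.0927 m/s


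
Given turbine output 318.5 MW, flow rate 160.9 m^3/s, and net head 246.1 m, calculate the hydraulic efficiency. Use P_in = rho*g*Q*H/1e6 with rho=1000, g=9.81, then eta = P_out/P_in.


P_in = 1000 * 9.81 * 160.9 * 246.1 / 1e6 = 388.4514 MW
eta = 318.5 / 388.4514 = 0.8199


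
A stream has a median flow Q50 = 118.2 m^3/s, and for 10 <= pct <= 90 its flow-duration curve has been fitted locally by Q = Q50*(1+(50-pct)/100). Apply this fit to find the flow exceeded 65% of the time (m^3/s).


Q = 118.2 * (1 + (50 - 65)/100) = 100.4700 m^3/s


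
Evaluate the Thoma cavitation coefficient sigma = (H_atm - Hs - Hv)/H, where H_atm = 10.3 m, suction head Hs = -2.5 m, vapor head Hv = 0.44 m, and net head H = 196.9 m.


sigma = (10.3 - (-2.5) - 0.44) / 196.9 = 0.0628


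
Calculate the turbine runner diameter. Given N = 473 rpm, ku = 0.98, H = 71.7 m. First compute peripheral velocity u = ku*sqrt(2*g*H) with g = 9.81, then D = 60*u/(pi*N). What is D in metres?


u = 0.98 * sqrt(2*9.81*71.7) = 36.7566 m/s
D = 60 * 36.7566 / (pi * 473) = 1.4841 m


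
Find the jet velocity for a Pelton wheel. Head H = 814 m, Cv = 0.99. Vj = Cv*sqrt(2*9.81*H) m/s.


Vj = 0.99 * sqrt(2*9.81*814) = 125.1114 m/s


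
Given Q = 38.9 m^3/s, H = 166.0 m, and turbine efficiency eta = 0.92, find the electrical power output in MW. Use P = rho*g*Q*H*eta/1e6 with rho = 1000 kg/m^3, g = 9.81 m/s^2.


P = 1000 * 9.81 * 38.9 * 166.0 * 0.92 / 1e6 = 58.2793 MW


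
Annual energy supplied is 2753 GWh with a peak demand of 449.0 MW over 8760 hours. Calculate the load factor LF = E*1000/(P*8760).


LF = 2753 * 1000 / (449.0 * 8760) = 0.6999


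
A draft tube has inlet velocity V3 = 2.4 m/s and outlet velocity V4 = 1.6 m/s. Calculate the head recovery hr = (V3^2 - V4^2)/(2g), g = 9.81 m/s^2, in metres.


hr = (2.4^2 - 1.6^2) / (2*9.81) = 0.1631 m


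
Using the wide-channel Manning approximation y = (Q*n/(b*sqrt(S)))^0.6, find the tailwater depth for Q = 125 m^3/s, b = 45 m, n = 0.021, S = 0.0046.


y = (125 * 0.021 / (45 * 0.0046^0.5))^0.6 = 0.9135 m


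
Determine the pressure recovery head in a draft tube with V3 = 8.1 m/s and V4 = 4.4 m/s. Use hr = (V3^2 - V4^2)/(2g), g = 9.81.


hr = (8.1^2 - 4.4^2) / (2*9.81) = 2.3573 m


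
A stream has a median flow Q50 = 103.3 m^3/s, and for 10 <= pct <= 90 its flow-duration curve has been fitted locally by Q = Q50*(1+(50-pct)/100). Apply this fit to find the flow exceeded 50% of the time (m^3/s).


Q = 103.3 * (1 + (50 - 50)/100) = 103.3000 m^3/s


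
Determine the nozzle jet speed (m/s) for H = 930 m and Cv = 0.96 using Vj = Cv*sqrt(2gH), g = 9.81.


Vj = 0.96 * sqrt(2*9.81*930) = 129.6768 m/s


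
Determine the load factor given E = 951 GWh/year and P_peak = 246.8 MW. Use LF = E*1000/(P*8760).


LF = 951 * 1000 / (246.8 * 8760) = 0.4399


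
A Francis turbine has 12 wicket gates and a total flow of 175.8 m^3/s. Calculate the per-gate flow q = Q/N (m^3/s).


q = 175.8 / 12 = 14.6500 m^3/s


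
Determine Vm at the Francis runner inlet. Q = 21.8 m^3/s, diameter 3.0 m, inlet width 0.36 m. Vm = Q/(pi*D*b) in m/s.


Vm = 21.8 / (pi * 3.0 * 0.36) = 6.4251 m/s


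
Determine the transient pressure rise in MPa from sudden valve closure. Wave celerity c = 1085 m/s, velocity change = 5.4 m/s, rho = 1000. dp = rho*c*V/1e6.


dp = 1000 * 1085 * 5.4 / 1e6 = 5.8590 MPa


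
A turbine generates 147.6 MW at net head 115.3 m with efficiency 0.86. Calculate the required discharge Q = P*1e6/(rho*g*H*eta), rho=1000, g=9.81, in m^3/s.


Q = 147.6 * 1e6 / (1000 * 9.81 * 115.3 * 0.86) = 151.7363 m^3/s


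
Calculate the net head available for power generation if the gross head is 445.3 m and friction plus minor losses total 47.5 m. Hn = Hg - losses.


Hn = 445.3 - 47.5 = 397.8000 m


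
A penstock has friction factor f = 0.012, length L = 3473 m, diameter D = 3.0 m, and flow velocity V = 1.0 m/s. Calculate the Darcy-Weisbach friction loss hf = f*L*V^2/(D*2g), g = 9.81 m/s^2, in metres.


hf = 0.012 * 3473 * 1.0^2 / (3.0 * 2 * 9.81) = 0.7081 m


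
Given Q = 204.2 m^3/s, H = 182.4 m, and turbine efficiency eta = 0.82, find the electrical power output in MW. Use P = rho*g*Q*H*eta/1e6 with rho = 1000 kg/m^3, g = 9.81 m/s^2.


P = 1000 * 9.81 * 204.2 * 182.4 * 0.82 / 1e6 = 299.6149 MW


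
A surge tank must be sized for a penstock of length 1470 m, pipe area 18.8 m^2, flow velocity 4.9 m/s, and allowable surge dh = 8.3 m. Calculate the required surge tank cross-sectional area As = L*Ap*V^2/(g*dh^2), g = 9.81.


As = 1470 * 18.8 * 4.9^2 / (9.81 * 8.3^2) = 981.8432 m^2


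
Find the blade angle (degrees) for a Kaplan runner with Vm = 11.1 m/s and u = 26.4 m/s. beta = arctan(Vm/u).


beta = arctan(11.1 / 26.4) = 22.8045 degrees


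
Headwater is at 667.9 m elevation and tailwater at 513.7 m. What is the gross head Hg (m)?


Hg = 667.9 - 513.7 = 154.2000 m


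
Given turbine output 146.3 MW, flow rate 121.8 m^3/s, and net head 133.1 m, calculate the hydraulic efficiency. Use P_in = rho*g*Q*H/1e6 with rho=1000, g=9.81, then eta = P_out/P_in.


P_in = 1000 * 9.81 * 121.8 * 133.1 / 1e6 = 159.0356 MW
eta = 146.3 / 159.0356 = 0.9199


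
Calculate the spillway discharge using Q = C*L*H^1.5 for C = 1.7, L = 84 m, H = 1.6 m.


Q = 1.7 * 84 * 1.6^1.5 = 289.0069 m^3/s
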